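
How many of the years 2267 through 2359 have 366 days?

22

Years divisible by 4: 2268, 2272, …, 2356 — 23 in all.
Of these, 2300 is divisible by 100 but not 400, so not leap.
Leap years: 23 − 1 = 22.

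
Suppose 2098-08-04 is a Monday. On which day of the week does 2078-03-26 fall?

Count forward from the earlier date (March 26, 2078) to the later (August 4, 2098):
Day-of-year of March 26, 2078: 85.
Day-of-year of August 4, 2098: 216.
2078 has 365 days, so 365 − 85 = 280 days remain in 2078.
Full years 2079–2097: 14 common + 5 leap = 14×365 + 5×366 = 6940 days.
Total: 280 + 6940 + 216 = 7436 days.
7436 mod 7 = 2, so 2 days before Monday is Saturday.

Saturday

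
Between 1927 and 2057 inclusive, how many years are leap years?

Years divisible by 4: 1928, 1932, …, 2056 — 33 in all.
2000 is divisible by 400, so still leap.
No century exceptions apply. Count: 33.

33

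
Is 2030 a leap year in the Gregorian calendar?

No

2030 is not a leap year.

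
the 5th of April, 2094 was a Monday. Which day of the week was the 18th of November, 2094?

Thursday

April 2094: 30 − 5 = 25 days remain.
Then May (31), June (30), July (31), August (31), September (30), October (31): 31 + 30 + 31 + 31 + 30 + 31 = 184 days.
November 1–18, 2094: 18 days.
Total: 25 + 184 + 18 = 227 days.
227 mod 7 = 3, so 3 days after Monday is Thursday.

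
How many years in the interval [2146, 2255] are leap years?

Years divisible by 4: 2148, 2152, …, 2252 — 27 in all.
Of these, 2200 is divisible by 100 but not 400, so not leap.
Leap years: 27 − 1 = 26.

26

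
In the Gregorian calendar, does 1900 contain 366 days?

1900 is not a leap year (divisible by 100 but not 400).

No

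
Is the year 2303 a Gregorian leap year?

No

2303 is not a leap year.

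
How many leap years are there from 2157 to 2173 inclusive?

Years divisible by 4 in [2157, 2173]: 2160, 2164, 2168, 2172.
No century exceptions apply. Count: 4.

4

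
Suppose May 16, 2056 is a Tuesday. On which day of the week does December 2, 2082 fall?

From May 16, 2056 to May 16, 2082: 26 years, of which 6 contain a Feb 29 — 20×365 + 6×366 = 9496 days.
May 2082: 31 − 16 = 15 days remain.
Then June (30), July (31), August (31), September (30), October (31), November (30): 30 + 31 + 31 + 30 + 31 + 30 = 183 days.
December 1–2, 2082: 2 days.
Residual: 200 days.
Total: 9696 days.
9696 mod 7 = 1, so 1 day after Tuesday is Wednesday.

Wednesday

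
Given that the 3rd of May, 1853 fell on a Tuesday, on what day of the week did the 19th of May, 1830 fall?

Wednesday

Count forward from the earlier date (May 19, 1830) to the later (May 3, 1853):
Day-of-year of May 19, 1830: 139.
Day-of-year of May 3, 1853: 123.
1830 has 365 days, so 365 − 139 = 226 days remain in 1830.
Full years 1831–1852: 16 common + 6 leap = 16×365 + 6×366 = 8036 days.
Total: 226 + 8036 + 123 = 8385 days.
8385 mod 7 = 6, so 6 days before Tuesday is Wednesday.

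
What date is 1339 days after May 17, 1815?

January 15, 1819

Count 1339 days after May 17, 1815:
Day-of-year of May 17, 1815: 137.
Day-of-year of January 15, 1819: 15.
1815 has 365 days, so 365 − 137 = 228 days remain in 1815.
Full years: 1816: 366; 1817: 365; 1818: 365. Sum = 1096.
Total: 228 + 1096 + 15 = 1339 days.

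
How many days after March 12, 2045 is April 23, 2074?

10634

Day-of-year of March 12, 2045: 71.
Day-of-year of April 23, 2074: 113.
2045 has 365 days, so 365 − 71 = 294 days remain in 2045.
Full years 2046–2073: 21 common + 7 leap = 21×365 + 7×366 = 10227 days.
Total: 294 + 10227 + 113 = 10634 days.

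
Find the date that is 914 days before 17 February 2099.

17 August 2096

Count 914 days before February 17, 2099:
August 17, 2096 → August 17, 2097: 365 days.
August 17, 2097 → August 17, 2098: 365 days.
August 2098: 31 − 17 = 14 days remain.
Then September (30), October (31), November (30), December (31), January (31): 30 + 31 + 30 + 31 + 31 = 153 days.
February 1–17, 2099: 17 days (2099 is not a leap year).
Residual: 184 days.
Total: 914 days.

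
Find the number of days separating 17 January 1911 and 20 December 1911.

337

January 1911: 31 − 17 = 14 days remain.
Then 10 full months totalling 303 days.
December 1–20, 1911: 20 days.
Total: 14 + 303 + 20 = 337 days.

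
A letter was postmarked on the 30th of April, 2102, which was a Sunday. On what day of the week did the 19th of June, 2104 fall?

April 30, 2102 → April 30, 2103: 365 days.
April 30, 2103 → April 30, 2104: 366 days (2104 is a leap year).
April 2104: 30 − 30 = 0 days remain.
Then May (31): 31 days.
June 1–19, 2104: 19 days.
Residual: 50 days.
Total: 781 days.
781 mod 7 = 4, so 4 days after Sunday is Thursday.

Thursday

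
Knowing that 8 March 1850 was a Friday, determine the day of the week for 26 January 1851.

Sunday

Day-of-year of March 8, 1850: 67.
Day-of-year of January 26, 1851: 26.
1850 has 365 days, so 365 − 67 = 298 days remain in 1850.
Total: 298 + 26 = 324 days.
324 mod 7 = 2, so 2 days after Friday is Sunday.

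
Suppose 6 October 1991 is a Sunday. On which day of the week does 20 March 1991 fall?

Wednesday

Count forward from the earlier date (March 20, 1991) to the later (October 6, 1991):
March 1991: 31 − 20 = 11 days remain.
Then April (30), May (31), June (30), July (31), August (31), September (30): 30 + 31 + 30 + 31 + 31 + 30 = 183 days.
October 1–6, 1991: 6 days.
Total: 11 + 183 + 6 = 200 days.
200 mod 7 = 4, so 4 days before Sunday is Wednesday.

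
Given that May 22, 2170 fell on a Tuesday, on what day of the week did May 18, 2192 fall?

Friday

From May 22, 2170 to May 22, 2191: 21 years, of which 5 contain a Feb 29 — 16×365 + 5×366 = 7670 days.
May 2191: 31 − 22 = 9 days remain.
Then 11 full months totalling 335 days.
May 1–18, 2192: 18 days.
Residual: 362 days.
Total: 8032 days.
8032 mod 7 = 3, so 3 days after Tuesday is Friday.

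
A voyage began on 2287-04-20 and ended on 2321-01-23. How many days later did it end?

Day-of-year of April 20, 2287: 110.
Day-of-year of January 23, 2321: 23.
2287 has 365 days, so 365 − 110 = 255 days remain in 2287.
Full years 2288–2320: 25 common + 8 leap = 25×365 + 8×366 = 12053 days.
Total: 255 + 12053 + 23 = 12331 days.

12331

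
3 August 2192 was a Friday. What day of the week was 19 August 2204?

Sunday

Day-of-year of August 3, 2192: 216.
Day-of-year of August 19, 2204: 232.
2192 has 366 days, so 366 − 216 = 150 days remain in 2192.
Full years 2193–2203: 10 common + 1 leap = 10×365 + 1×366 = 4016 days.
Total: 150 + 4016 + 232 = 4398 days.
4398 mod 7 = 2, so 2 days after Friday is Sunday.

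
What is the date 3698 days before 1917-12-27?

1907-11-12

Count 3698 days before December 27, 1917:
Day-of-year of November 12, 1907: 316.
Day-of-year of December 27, 1917: 361.
1907 has 365 days, so 365 − 316 = 49 days remain in 1907.
Full years 1908–1916: 6 common + 3 leap = 6×365 + 3×366 = 3288 days.
Total: 49 + 3288 + 361 = 3698 days.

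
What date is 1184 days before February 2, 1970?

November 6, 1966

Count 1184 days before February 2, 1970:
Day-of-year of November 6, 1966: 310.
Day-of-year of February 2, 1970: 33.
1966 has 365 days, so 365 − 310 = 55 days remain in 1966.
Full years: 1967: 365; 1968: 366; 1969: 365. Sum = 1096.
Total: 55 + 1096 + 33 = 1184 days.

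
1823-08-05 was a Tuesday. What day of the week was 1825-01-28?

August 5, 1823 → August 5, 1824: 366 days (1824 is a leap year).
August 1824: 31 − 5 = 26 days remain.
Then September (30), October (31), November (30), December (31): 30 + 31 + 30 + 31 = 122 days.
January 1–28, 1825: 28 days.
Residual: 176 days.
Total: 542 days.
542 mod 7 = 3, so 3 days after Tuesday is Friday.

Friday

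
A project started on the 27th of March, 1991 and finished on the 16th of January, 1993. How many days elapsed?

661

Day-of-year of March 27, 1991: 86.
Day-of-year of January 16, 1993: 16.
1991 has 365 days, so 365 − 86 = 279 days remain in 1991.
Full years: 1992: 366. Sum = 366.
Total: 279 + 366 + 16 = 661 days.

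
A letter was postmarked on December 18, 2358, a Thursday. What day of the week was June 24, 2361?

Saturday

Day-of-year of December 18, 2358: 352.
Day-of-year of June 24, 2361: 175.
2358 has 365 days, so 365 − 352 = 13 days remain in 2358.
Full years: 2359: 365; 2360: 366. Sum = 731.
Total: 13 + 731 + 175 = 919 days.
919 mod 7 = 2, so 2 days after Thursday is Saturday.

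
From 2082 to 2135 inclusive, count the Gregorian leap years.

Years divisible by 4: 2084, 2088, …, 2132 — 13 in all.
Of these, 2100 is divisible by 100 but not 400, so not leap.
Leap years: 13 − 1 = 12.

12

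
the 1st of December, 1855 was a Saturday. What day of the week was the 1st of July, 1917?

Day-of-year of December 1, 1855: 335.
Day-of-year of July 1, 1917: 182.
1855 has 365 days, so 365 − 335 = 30 days remain in 1855.
Full years 1856–1916: 46 common + 15 leap = 46×365 + 15×366 = 22280 days.
Total: 30 + 22280 + 182 = 22492 days.
22492 mod 7 = 1, so 1 day after Saturday is Sunday.

Sunday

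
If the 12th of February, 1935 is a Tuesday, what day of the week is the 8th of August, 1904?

Monday

Count forward from the earlier date (August 8, 1904) to the later (February 12, 1935):
From August 8, 1904 to August 8, 1934: 30 years, of which 7 contain a Feb 29 — 23×365 + 7×366 = 10957 days.
August 1934: 31 − 8 = 23 days remain.
Then September (30), October (31), November (30), December (31), January (31): 30 + 31 + 30 + 31 + 31 = 153 days.
February 1–12, 1935: 12 days (1935 is not a leap year).
Residual: 188 days.
Total: 11145 days.
11145 mod 7 = 1, so 1 day before Tuesday is Monday.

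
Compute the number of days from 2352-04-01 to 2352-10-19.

201

April 2352: 30 − 1 = 29 days remain.
Then May (31), June (30), July (31), August (31), September (30): 31 + 30 + 31 + 31 + 30 = 153 days.
October 1–19, 2352: 19 days.
Total: 29 + 153 + 19 = 201 days.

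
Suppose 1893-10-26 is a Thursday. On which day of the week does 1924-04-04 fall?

Day-of-year of October 26, 1893: 299.
Day-of-year of April 4, 1924: 95.
1893 has 365 days, so 365 − 299 = 66 days remain in 1893.
Full years 1894–1923: 24 common + 6 leap = 24×365 + 6×366 = 10956 days.
Total: 66 + 10956 + 95 = 11117 days.
11117 mod 7 = 1, so 1 day after Thursday is Friday.

Friday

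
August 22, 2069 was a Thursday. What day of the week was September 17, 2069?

August 2069: 31 − 22 = 9 days remain.
September 1–17, 2069: 17 days.
Total: 9 + 17 = 26 days.
26 mod 7 = 5, so 5 days after Thursday is Tuesday.

Tuesday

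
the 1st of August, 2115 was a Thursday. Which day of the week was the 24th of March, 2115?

Count forward from the earlier date (March 24, 2115) to the later (August 1, 2115):
March 2115: 31 − 24 = 7 days remain.
Then April (30), May (31), June (30), July (31): 30 + 31 + 30 + 31 = 122 days.
August 1, 2115: 1 day.
Total: 7 + 122 + 1 = 130 days.
130 mod 7 = 4, so 4 days before Thursday is Sunday.

Sunday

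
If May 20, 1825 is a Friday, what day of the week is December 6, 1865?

Wednesday

From May 20, 1825 to May 20, 1865: 40 years, of which 10 contain a Feb 29 — 30×365 + 10×366 = 14610 days.
May 1865: 31 − 20 = 11 days remain.
Then June (30), July (31), August (31), September (30), October (31), November (30): 30 + 31 + 31 + 30 + 31 + 30 = 183 days.
December 1–6, 1865: 6 days.
Residual: 200 days.
Total: 14810 days.
14810 mod 7 = 5, so 5 days after Friday is Wednesday.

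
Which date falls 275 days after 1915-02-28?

1915-11-30

Count 275 days after February 28, 1915:
February 1915: 28 − 28 = 0 days remain (1915 is not a leap year, so February has 28 days).
Then March (31), April (30), May (31), June (30), July (31), August (31), September (30), October (31): 31 + 30 + 31 + 30 + 31 + 31 + 30 + 31 = 245 days.
November 1–30, 1915: 30 days.
Total: 0 + 245 + 30 = 275 days.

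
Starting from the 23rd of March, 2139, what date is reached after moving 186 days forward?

the 25th of September, 2139

Count 186 days after March 23, 2139:
March 2139: 31 − 23 = 8 days remain.
Then April (30), May (31), June (30), July (31), August (31): 30 + 31 + 30 + 31 + 31 = 153 days.
September 1–25, 2139: 25 days.
Total: 8 + 153 + 25 = 186 days.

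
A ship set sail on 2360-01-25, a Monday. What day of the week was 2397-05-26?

From January 25, 2360 to January 25, 2397: 37 years, of which 10 contain a Feb 29 — 27×365 + 10×366 = 13515 days.
January 2397: 31 − 25 = 6 days remain.
Then February 2397 (28), March (31), April (30): 28 + 31 + 30 = 89 days.
May 1–26, 2397: 26 days.
Residual: 121 days.
Total: 13636 days.
13636 is a multiple of 7, so 2397-05-26 falls on the same weekday: Monday.

Monday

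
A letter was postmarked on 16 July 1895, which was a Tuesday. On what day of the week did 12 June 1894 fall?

Count forward from the earlier date (June 12, 1894) to the later (July 16, 1895):
June 1894: 30 − 12 = 18 days remain.
Then 12 full months totalling 365 days.
July 1–16, 1895: 16 days.
Total: 18 + 365 + 16 = 399 days.
399 is a multiple of 7, so 12 June 1894 falls on the same weekday: Tuesday.

Tuesday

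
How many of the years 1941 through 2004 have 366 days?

16

Years divisible by 4: 1944, 1948, …, 2004 — 16 in all.
2000 is divisible by 400, so still leap.
No century exceptions apply. Count: 16.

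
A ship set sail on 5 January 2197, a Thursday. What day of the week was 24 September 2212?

From January 5, 2197 to January 5, 2212: 15 years, of which 2 contain a Feb 29 — 13×365 + 2×366 = 5477 days.
(2200 is not a leap year (divisible by 100 but not 400).)
January 2212: 31 − 5 = 26 days remain.
Then February 2212 (29), March (31), April (30), May (31), June (30), July (31), August (31): 29 + 31 + 30 + 31 + 30 + 31 + 31 = 213 days.
September 1–24, 2212: 24 days.
Residual: 263 days.
Total: 5740 days.
5740 is a multiple of 7, so 24 September 2212 falls on the same weekday: Thursday.

Thursday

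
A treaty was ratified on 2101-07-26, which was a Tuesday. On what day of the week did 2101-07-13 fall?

Count forward from the earlier date (July 13, 2101) to the later (July 26, 2101):
Within July 2101: 26 − 13 = 13 days.
13 mod 7 = 6, so 6 days before Tuesday is Wednesday.

Wednesday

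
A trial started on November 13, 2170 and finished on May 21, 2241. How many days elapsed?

25756

Day-of-year of November 13, 2170: 317.
Day-of-year of May 21, 2241: 141.
2170 has 365 days, so 365 − 317 = 48 days remain in 2170.
Full years 2171–2240: 53 common + 17 leap = 53×365 + 17×366 = 25567 days.
Total: 48 + 25567 + 141 = 25756 days.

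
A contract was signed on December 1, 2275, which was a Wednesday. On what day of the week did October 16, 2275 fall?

Saturday

Count forward from the earlier date (October 16, 2275) to the later (December 1, 2275):
October 2275: 31 − 16 = 15 days remain.
Then November (30): 30 days.
December 1, 2275: 1 day.
Total: 15 + 30 + 1 = 46 days.
46 mod 7 = 4, so 4 days before Wednesday is Saturday.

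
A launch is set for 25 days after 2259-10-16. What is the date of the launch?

2259-11-10

Count 25 days after October 16, 2259:
October 2259: 31 − 16 = 15 days remain.
November 1–10, 2259: 10 days.
Total: 15 + 10 = 25 days.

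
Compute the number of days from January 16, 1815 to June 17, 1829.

5266

Day-of-year of January 16, 1815: 16.
Day-of-year of June 17, 1829: 168.
1815 has 365 days, so 365 − 16 = 349 days remain in 1815.
Full years 1816–1828: 9 common + 4 leap = 9×365 + 4×366 = 4749 days.
Total: 349 + 4749 + 168 = 5266 days.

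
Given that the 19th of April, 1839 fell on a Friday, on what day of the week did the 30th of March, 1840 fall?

Monday

April 1839: 30 − 19 = 11 days remain.
Then 10 full months totalling 305 days.
March 1–30, 1840: 30 days.
Residual: 346 days.
Total: 346 days.
346 mod 7 = 3, so 3 days after Friday is Monday.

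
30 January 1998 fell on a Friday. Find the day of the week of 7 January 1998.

Wednesday

Count forward from the earlier date (January 7, 1998) to the later (January 30, 1998):
Within January 1998: 30 − 7 = 23 days.
23 mod 7 = 2, so 2 days before Friday is Wednesday.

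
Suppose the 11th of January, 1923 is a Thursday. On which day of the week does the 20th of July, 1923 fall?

Friday

January 1923: 31 − 11 = 20 days remain.
Then February 1923 (28), March (31), April (30), May (31), June (30): 28 + 31 + 30 + 31 + 30 = 150 days.
July 1–20, 1923: 20 days.
Total: 20 + 150 + 20 = 190 days.
190 mod 7 = 1, so 1 day after Thursday is Friday.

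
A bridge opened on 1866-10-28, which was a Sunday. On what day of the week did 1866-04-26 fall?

Count forward from the earlier date (April 26, 1866) to the later (October 28, 1866):
April 1866: 30 − 26 = 4 days remain.
Then May (31), June (30), July (31), August (31), September (30): 31 + 30 + 31 + 31 + 30 = 153 days.
October 1–28, 1866: 28 days.
Total: 4 + 153 + 28 = 185 days.
185 mod 7 = 3, so 3 days before Sunday is Thursday.

Thursday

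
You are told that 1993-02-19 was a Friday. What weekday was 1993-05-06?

Thursday

February 1993: 28 − 19 = 9 days remain (1993 is not a leap year, so February has 28 days).
Then March (31), April (30): 31 + 30 = 61 days.
May 1–6, 1993: 6 days.
Total: 9 + 61 + 6 = 76 days.
76 mod 7 = 6, so 6 days after Friday is Thursday.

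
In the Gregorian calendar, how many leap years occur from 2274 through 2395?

29

Years divisible by 4: 2276, 2280, …, 2392 — 30 in all.
Of these, 2300 is divisible by 100 but not 400, so not leap.
Leap years: 30 − 1 = 29.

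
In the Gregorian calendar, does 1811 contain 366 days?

No

1811 is not a leap year.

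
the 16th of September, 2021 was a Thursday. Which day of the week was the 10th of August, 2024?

September 16, 2021 → September 16, 2022: 365 days.
September 16, 2022 → September 16, 2023: 365 days.
September 2023: 30 − 16 = 14 days remain.
Then 10 full months totalling 305 days.
August 1–10, 2024: 10 days.
Residual: 329 days.
Total: 1059 days.
1059 mod 7 = 2, so 2 days after Thursday is Saturday.

Saturday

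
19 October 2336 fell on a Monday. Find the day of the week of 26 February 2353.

Day-of-year of October 19, 2336: 293.
Day-of-year of February 26, 2353: 57.
2336 has 366 days, so 366 − 293 = 73 days remain in 2336.
Full years 2337–2352: 12 common + 4 leap = 12×365 + 4×366 = 5844 days.
Total: 73 + 5844 + 57 = 5974 days.
5974 mod 7 = 3, so 3 days after Monday is Thursday.

Thursday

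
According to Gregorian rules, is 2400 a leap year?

Yes

2400 is a leap year (divisible by 400).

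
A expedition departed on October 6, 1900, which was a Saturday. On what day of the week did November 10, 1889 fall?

Count forward from the earlier date (November 10, 1889) to the later (October 6, 1900):
From November 10, 1889 to November 10, 1899: 10 years, of which 2 contain a Feb 29 — 8×365 + 2×366 = 3652 days.
November 1899: 30 − 10 = 20 days remain.
Then 10 full months totalling 304 days.
October 1–6, 1900: 6 days.
Residual: 330 days.
Total: 3982 days.
3982 mod 7 = 6, so 6 days before Saturday is Sunday.

Sunday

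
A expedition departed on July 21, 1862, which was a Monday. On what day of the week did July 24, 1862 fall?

Thursday

Within July 1862: 24 − 21 = 3 days.
3 mod 7 = 3, so 3 days after Monday is Thursday.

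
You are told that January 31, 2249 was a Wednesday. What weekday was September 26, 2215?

Count forward from the earlier date (September 26, 2215) to the later (January 31, 2249):
Day-of-year of September 26, 2215: 269.
Day-of-year of January 31, 2249: 31.
2215 has 365 days, so 365 − 269 = 96 days remain in 2215.
Full years 2216–2248: 24 common + 9 leap = 24×365 + 9×366 = 12054 days.
Total: 96 + 12054 + 31 = 12181 days.
12181 mod 7 = 1, so 1 day before Wednesday is Tuesday.

Tuesday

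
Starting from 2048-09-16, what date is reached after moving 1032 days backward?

2045-11-19

Count 1032 days before September 16, 2048:
Day-of-year of November 19, 2045: 323.
Day-of-year of September 16, 2048: 260.
2045 has 365 days, so 365 − 323 = 42 days remain in 2045.
Full years: 2046: 365; 2047: 365. Sum = 730.
Total: 42 + 730 + 260 = 1032 days.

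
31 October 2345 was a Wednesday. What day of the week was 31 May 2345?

Count forward from the earlier date (May 31, 2345) to the later (October 31, 2345):
May 2345: 31 − 31 = 0 days remain.
Then June (30), July (31), August (31), September (30): 30 + 31 + 31 + 30 = 122 days.
October 1–31, 2345: 31 days.
Total: 0 + 122 + 31 = 153 days.
153 mod 7 = 6, so 6 days before Wednesday is Thursday.

Thursday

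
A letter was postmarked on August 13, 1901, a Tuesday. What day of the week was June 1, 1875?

Tuesday

Count forward from the earlier date (June 1, 1875) to the later (August 13, 1901):
Day-of-year of June 1, 1875: 152.
Day-of-year of August 13, 1901: 225.
1875 has 365 days, so 365 − 152 = 213 days remain in 1875.
Full years 1876–1900: 19 common + 6 leap = 19×365 + 6×366 = 9131 days.
Total: 213 + 9131 + 225 = 9569 days.
9569 is a multiple of 7, so June 1, 1875 falls on the same weekday: Tuesday.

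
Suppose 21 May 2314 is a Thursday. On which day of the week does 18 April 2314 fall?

Count forward from the earlier date (April 18, 2314) to the later (May 21, 2314):
April 2314: 30 − 18 = 12 days remain.
May 1–21, 2314: 21 days.
Total: 12 + 21 = 33 days.
33 mod 7 = 5, so 5 days before Thursday is Saturday.

Saturday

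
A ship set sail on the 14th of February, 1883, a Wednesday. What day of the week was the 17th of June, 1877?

Count forward from the earlier date (June 17, 1877) to the later (February 14, 1883):
June 17, 1877 → June 17, 1878: 365 days.
June 17, 1878 → June 17, 1879: 365 days.
June 17, 1879 → June 17, 1880: 366 days (1880 is a leap year).
June 17, 1880 → June 17, 1881: 365 days.
June 17, 1881 → June 17, 1882: 365 days.
June 1882: 30 − 17 = 13 days remain.
Then July (31), August (31), September (30), October (31), November (30), December (31), January (31): 31 + 31 + 30 + 31 + 30 + 31 + 31 = 215 days.
February 1–14, 1883: 14 days (1883 is not a leap year).
Residual: 242 days.
Total: 2068 days.
2068 mod 7 = 3, so 3 days before Wednesday is Sunday.

Sunday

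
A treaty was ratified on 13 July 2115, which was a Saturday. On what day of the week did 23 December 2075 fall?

Count forward from the earlier date (December 23, 2075) to the later (July 13, 2115):
Day-of-year of December 23, 2075: 357.
Day-of-year of July 13, 2115: 194.
2075 has 365 days, so 365 − 357 = 8 days remain in 2075.
Full years 2076–2114: 30 common + 9 leap = 30×365 + 9×366 = 14244 days.
Total: 8 + 14244 + 194 = 14446 days.
14446 mod 7 = 5, so 5 days before Saturday is Monday.

Monday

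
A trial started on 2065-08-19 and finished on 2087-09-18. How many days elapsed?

From August 19, 2065 to August 19, 2087: 22 years, of which 5 contain a Feb 29 — 17×365 + 5×366 = 8035 days.
August 2087: 31 − 19 = 12 days remain.
September 1–18, 2087: 18 days.
Residual: 30 days.
Total: 8065 days.

8065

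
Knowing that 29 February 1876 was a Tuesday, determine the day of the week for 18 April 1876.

February 1876: 29 − 29 = 0 days remain (1876 is a leap year, so February has 29 days).
Then March (31): 31 days.
April 1–18, 1876: 18 days.
Total: 0 + 31 + 18 = 49 days.
49 is a multiple of 7, so 18 April 1876 falls on the same weekday: Tuesday.

Tuesday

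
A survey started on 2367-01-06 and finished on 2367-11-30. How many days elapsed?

January 2367: 31 − 6 = 25 days remain.
Then 9 full months totalling 273 days.
November 1–30, 2367: 30 days.
Total: 25 + 273 + 30 = 328 days.

328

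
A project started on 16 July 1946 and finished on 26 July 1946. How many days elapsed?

Within July 1946: 26 − 16 = 10 days.

10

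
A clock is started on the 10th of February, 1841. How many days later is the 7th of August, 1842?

543

Day-of-year of February 10, 1841: 41.
Day-of-year of August 7, 1842: 219.
1841 has 365 days, so 365 − 41 = 324 days remain in 1841.
Total: 324 + 219 = 543 days.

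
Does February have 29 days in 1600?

Yes

1600 is a leap year (divisible by 400).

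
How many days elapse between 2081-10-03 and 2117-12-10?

Day-of-year of October 3, 2081: 276.
Day-of-year of December 10, 2117: 344.
2081 has 365 days, so 365 − 276 = 89 days remain in 2081.
Full years 2082–2116: 27 common + 8 leap = 27×365 + 8×366 = 12783 days.
Total: 89 + 12783 + 344 = 13216 days.

13216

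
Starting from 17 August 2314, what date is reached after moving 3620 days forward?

15 July 2324

Count 3620 days after August 17, 2314:
Day-of-year of August 17, 2314: 229.
Day-of-year of July 15, 2324: 197.
2314 has 365 days, so 365 − 229 = 136 days remain in 2314.
Full years 2315–2323: 7 common + 2 leap = 7×365 + 2×366 = 3287 days.
Total: 136 + 3287 + 197 = 3620 days.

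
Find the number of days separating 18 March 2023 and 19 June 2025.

March 18, 2023 → March 18, 2024: 366 days (2024 is a leap year).
March 18, 2024 → March 18, 2025: 365 days.
March 2025: 31 − 18 = 13 days remain.
Then April (30), May (31): 30 + 31 = 61 days.
June 1–19, 2025: 19 days.
Residual: 93 days.
Total: 824 days.

824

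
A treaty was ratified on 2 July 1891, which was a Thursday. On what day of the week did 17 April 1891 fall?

Friday

Count forward from the earlier date (April 17, 1891) to the later (July 2, 1891):
April 1891: 30 − 17 = 13 days remain.
Then May (31), June (30): 31 + 30 = 61 days.
July 1–2, 1891: 2 days.
Total: 13 + 61 + 2 = 76 days.
76 mod 7 = 6, so 6 days before Thursday is Friday.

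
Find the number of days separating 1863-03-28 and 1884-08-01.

7797

From March 28, 1863 to March 28, 1884: 21 years, of which 6 contain a Feb 29 — 15×365 + 6×366 = 7671 days.
March 1884: 31 − 28 = 3 days remain.
Then April (30), May (31), June (30), July (31): 30 + 31 + 30 + 31 = 122 days.
August 1, 1884: 1 day.
Residual: 126 days.
Total: 7797 days.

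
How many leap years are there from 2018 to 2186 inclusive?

41

Years divisible by 4: 2020, 2024, …, 2184 — 42 in all.
Of these, 2100 is divisible by 100 but not 400, so not leap.
Leap years: 42 − 1 = 41.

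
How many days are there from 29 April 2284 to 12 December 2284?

April 2284: 30 − 29 = 1 day remains.
Then May (31), June (30), July (31), August (31), September (30), October (31), November (30): 31 + 30 + 31 + 31 + 30 + 31 + 30 = 214 days.
December 1–12, 2284: 12 days.
Total: 1 + 214 + 12 = 227 days.

227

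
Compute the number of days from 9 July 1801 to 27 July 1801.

18

Within July 1801: 27 − 9 = 18 days.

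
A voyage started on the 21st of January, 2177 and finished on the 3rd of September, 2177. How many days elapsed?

January 2177: 31 − 21 = 10 days remain.
Then February 2177 (28), March (31), April (30), May (31), June (30), July (31), August (31): 28 + 31 + 30 + 31 + 30 + 31 + 31 = 212 days.
September 1–3, 2177: 3 days.
Total: 10 + 212 + 3 = 225 days.

225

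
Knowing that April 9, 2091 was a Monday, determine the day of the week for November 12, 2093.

Thursday

April 2091: 30 − 9 = 21 days remain.
Then 30 full months totalling 915 days.
November 1–12, 2093: 12 days.
Total: 21 + 915 + 12 = 948 days.
948 mod 7 = 3, so 3 days after Monday is Thursday.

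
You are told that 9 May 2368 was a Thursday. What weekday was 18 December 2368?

May 2368: 31 − 9 = 22 days remain.
Then June (30), July (31), August (31), September (30), October (31), November (30): 30 + 31 + 31 + 30 + 31 + 30 = 183 days.
December 1–18, 2368: 18 days.
Total: 22 + 183 + 18 = 223 days.
223 mod 7 = 6, so 6 days after Thursday is Wednesday.

Wednesday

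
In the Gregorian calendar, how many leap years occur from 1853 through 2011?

38

Years divisible by 4: 1856, 1860, …, 2008 — 39 in all.
Of these, 1900 is divisible by 100 but not 400, so not leap.
2000 is divisible by 400, so still leap.
Leap years: 39 − 1 = 38.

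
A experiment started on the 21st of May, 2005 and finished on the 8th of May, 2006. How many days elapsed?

352

May 2005: 31 − 21 = 10 days remain.
Then 11 full months totalling 334 days.
May 1–8, 2006: 8 days.
Residual: 352 days.
Total: 352 days.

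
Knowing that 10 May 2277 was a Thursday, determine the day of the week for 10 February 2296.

Monday

Day-of-year of May 10, 2277: 130.
Day-of-year of February 10, 2296: 41.
2277 has 365 days, so 365 − 130 = 235 days remain in 2277.
Full years 2278–2295: 14 common + 4 leap = 14×365 + 4×366 = 6574 days.
Total: 235 + 6574 + 41 = 6850 days.
6850 mod 7 = 4, so 4 days after Thursday is Monday.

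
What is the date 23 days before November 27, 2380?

November 4, 2380

Count 23 days before November 27, 2380:
Within November 2380: 27 − 4 = 23 days.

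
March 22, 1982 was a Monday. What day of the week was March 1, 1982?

Count forward from the earlier date (March 1, 1982) to the later (March 22, 1982):
Within March 1982: 22 − 1 = 21 days.
21 is a multiple of 7, so March 1, 1982 falls on the same weekday: Monday.

Monday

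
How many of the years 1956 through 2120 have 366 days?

41

Years divisible by 4: 1956, 1960, …, 2120 — 42 in all.
Of these, 2100 is divisible by 100 but not 400, so not leap.
2000 is divisible by 400, so still leap.
Leap years: 42 − 1 = 41.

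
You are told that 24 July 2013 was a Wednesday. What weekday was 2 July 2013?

Tuesday

Count forward from the earlier date (July 2, 2013) to the later (July 24, 2013):
Within July 2013: 24 − 2 = 22 days.
22 mod 7 = 1, so 1 day before Wednesday is Tuesday.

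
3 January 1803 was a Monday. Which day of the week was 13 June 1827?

Wednesday

Day-of-year of January 3, 1803: 3.
Day-of-year of June 13, 1827: 164.
1803 has 365 days, so 365 − 3 = 362 days remain in 1803.
Full years 1804–1826: 17 common + 6 leap = 17×365 + 6×366 = 8401 days.
Total: 362 + 8401 + 164 = 8927 days.
8927 mod 7 = 2, so 2 days after Monday is Wednesday.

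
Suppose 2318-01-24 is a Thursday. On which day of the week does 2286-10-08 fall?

Friday

Count forward from the earlier date (October 8, 2286) to the later (January 24, 2318):
Day-of-year of October 8, 2286: 281.
Day-of-year of January 24, 2318: 24.
2286 has 365 days, so 365 − 281 = 84 days remain in 2286.
Full years 2287–2317: 24 common + 7 leap = 24×365 + 7×366 = 11322 days.
Total: 84 + 11322 + 24 = 11430 days.
11430 mod 7 = 6, so 6 days before Thursday is Friday.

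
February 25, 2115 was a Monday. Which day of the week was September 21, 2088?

Tuesday

Count forward from the earlier date (September 21, 2088) to the later (February 25, 2115):
Day-of-year of September 21, 2088: 265.
Day-of-year of February 25, 2115: 56.
2088 has 366 days, so 366 − 265 = 101 days remain in 2088.
Full years 2089–2114: 21 common + 5 leap = 21×365 + 5×366 = 9495 days.
Total: 101 + 9495 + 56 = 9652 days.
9652 mod 7 = 6, so 6 days before Monday is Tuesday.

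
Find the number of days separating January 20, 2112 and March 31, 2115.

1166

January 20, 2112 → January 20, 2113: 366 days (2112 is a leap year).
January 20, 2113 → January 20, 2114: 365 days.
January 20, 2114 → January 20, 2115: 365 days.
January 2115: 31 − 20 = 11 days remain.
Then February 2115 (28): 28 days.
March 1–31, 2115: 31 days.
Residual: 70 days.
Total: 1166 days.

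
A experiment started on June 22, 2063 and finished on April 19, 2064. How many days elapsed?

Day-of-year of June 22, 2063: 173.
Day-of-year of April 19, 2064: 110.
2063 has 365 days, so 365 − 173 = 192 days remain in 2063.
Total: 192 + 110 = 302 days.

302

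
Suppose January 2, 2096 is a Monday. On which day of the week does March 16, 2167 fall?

Monday

Day-of-year of January 2, 2096: 2.
Day-of-year of March 16, 2167: 75.
2096 has 366 days, so 366 − 2 = 364 days remain in 2096.
Full years 2097–2166: 54 common + 16 leap = 54×365 + 16×366 = 25566 days.
Total: 364 + 25566 + 75 = 26005 days.
26005 is a multiple of 7, so March 16, 2167 falls on the same weekday: Monday.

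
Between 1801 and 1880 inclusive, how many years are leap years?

20

Years divisible by 4: 1804, 1808, …, 1880 — 20 in all.
No century exceptions apply. Count: 20.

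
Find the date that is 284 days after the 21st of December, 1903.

the 30th of September, 1904

Count 284 days after December 21, 1903:
December 1903: 31 − 21 = 10 days remain.
Then January (31), February 1904 (29), March (31), April (30), May (31), June (30), July (31), August (31): 31 + 29 + 31 + 30 + 31 + 30 + 31 + 31 = 244 days.
September 1–30, 1904: 30 days.
Total: 10 + 244 + 30 = 284 days.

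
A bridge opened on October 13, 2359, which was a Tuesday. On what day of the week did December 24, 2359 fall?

Thursday

October 2359: 31 − 13 = 18 days remain.
Then November (30): 30 days.
December 1–24, 2359: 24 days.
Total: 18 + 30 + 24 = 72 days.
72 mod 7 = 2, so 2 days after Tuesday is Thursday.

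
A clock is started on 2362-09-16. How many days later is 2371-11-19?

Day-of-year of September 16, 2362: 259.
Day-of-year of November 19, 2371: 323.
2362 has 365 days, so 365 − 259 = 106 days remain in 2362.
Full years 2363–2370: 6 common + 2 leap = 6×365 + 2×366 = 2922 days.
Total: 106 + 2922 + 323 = 3351 days.

3351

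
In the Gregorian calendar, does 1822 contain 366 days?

1822 is not a leap year.

No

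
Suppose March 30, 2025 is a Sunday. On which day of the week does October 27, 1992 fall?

Count forward from the earlier date (October 27, 1992) to the later (March 30, 2025):
Day-of-year of October 27, 1992: 301.
Day-of-year of March 30, 2025: 89.
1992 has 366 days, so 366 − 301 = 65 days remain in 1992.
Full years 1993–2024: 24 common + 8 leap = 24×365 + 8×366 = 11688 days.
Total: 65 + 11688 + 89 = 11842 days.
11842 mod 7 = 5, so 5 days before Sunday is Tuesday.

Tuesday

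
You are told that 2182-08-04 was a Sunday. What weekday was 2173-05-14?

Count forward from the earlier date (May 14, 2173) to the later (August 4, 2182):
From May 14, 2173 to May 14, 2182: 9 years, of which 2 contain a Feb 29 — 7×365 + 2×366 = 3287 days.
May 2182: 31 − 14 = 17 days remain.
Then June (30), July (31): 30 + 31 = 61 days.
August 1–4, 2182: 4 days.
Residual: 82 days.
Total: 3369 days.
3369 mod 7 = 2, so 2 days before Sunday is Friday.

Friday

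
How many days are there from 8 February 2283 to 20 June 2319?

13280

From February 8, 2283 to February 8, 2319: 36 years, of which 8 contain a Feb 29 — 28×365 + 8×366 = 13148 days.
(2300 is not a leap year (divisible by 100 but not 400).)
February 2319: 28 − 8 = 20 days remain (2319 is not a leap year, so February has 28 days).
Then March (31), April (30), May (31): 31 + 30 + 31 = 92 days.
June 1–20, 2319: 20 days.
Residual: 132 days.
Total: 13280 days.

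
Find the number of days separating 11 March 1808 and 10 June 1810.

Day-of-year of March 11, 1808: 71.
Day-of-year of June 10, 1810: 161.
1808 has 366 days, so 366 − 71 = 295 days remain in 1808.
Full years: 1809: 365. Sum = 365.
Total: 295 + 365 + 161 = 821 days.

821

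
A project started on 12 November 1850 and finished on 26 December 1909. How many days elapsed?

Day-of-year of November 12, 1850: 316.
Day-of-year of December 26, 1909: 360.
1850 has 365 days, so 365 − 316 = 49 days remain in 1850.
Full years 1851–1908: 44 common + 14 leap = 44×365 + 14×366 = 21184 days.
Total: 49 + 21184 + 360 = 21593 days.

21593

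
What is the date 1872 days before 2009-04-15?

2004-02-29

Count 1872 days before April 15, 2009:
February 2004: 29 − 29 = 0 days remain (2004 is a leap year, so February has 29 days).
Then 61 full months totalling 1857 days.
April 1–15, 2009: 15 days.
Residual: 1872 days.
Total: 1872 days.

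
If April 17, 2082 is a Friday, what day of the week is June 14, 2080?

Friday

Count forward from the earlier date (June 14, 2080) to the later (April 17, 2082):
June 14, 2080 → June 14, 2081: 365 days.
June 2081: 30 − 14 = 16 days remain.
Then 9 full months totalling 274 days.
April 1–17, 2082: 17 days.
Residual: 307 days.
Total: 672 days.
672 is a multiple of 7, so June 14, 2080 falls on the same weekday: Friday.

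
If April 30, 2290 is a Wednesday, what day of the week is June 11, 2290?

April 2290: 30 − 30 = 0 days remain.
Then May (31): 31 days.
June 1–11, 2290: 11 days.
Total: 0 + 31 + 11 = 42 days.
42 is a multiple of 7, so June 11, 2290 falls on the same weekday: Wednesday.

Wednesday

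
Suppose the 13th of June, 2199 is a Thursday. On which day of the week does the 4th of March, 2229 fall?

From June 13, 2199 to June 13, 2228: 29 years, of which 7 contain a Feb 29 — 22×365 + 7×366 = 10592 days.
(2200 is not a leap year (divisible by 100 but not 400).)
June 2228: 30 − 13 = 17 days remain.
Then July (31), August (31), September (30), October (31), November (30), December (31), January (31), February 2229 (28): 31 + 31 + 30 + 31 + 30 + 31 + 31 + 28 = 243 days.
March 1–4, 2229: 4 days.
Residual: 264 days.
Total: 10856 days.
10856 mod 7 = 6, so 6 days after Thursday is Wednesday.

Wednesday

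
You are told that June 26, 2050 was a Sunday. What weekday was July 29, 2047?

Monday

Count forward from the earlier date (July 29, 2047) to the later (June 26, 2050):
Day-of-year of July 29, 2047: 210.
Day-of-year of June 26, 2050: 177.
2047 has 365 days, so 365 − 210 = 155 days remain in 2047.
Full years: 2048: 366; 2049: 365. Sum = 731.
Total: 155 + 731 + 177 = 1063 days.
1063 mod 7 = 6, so 6 days before Sunday is Monday.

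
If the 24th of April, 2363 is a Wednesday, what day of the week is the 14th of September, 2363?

April 2363: 30 − 24 = 6 days remain.
Then May (31), June (30), July (31), August (31): 31 + 30 + 31 + 31 = 123 days.
September 1–14, 2363: 14 days.
Total: 6 + 123 + 14 = 143 days.
143 mod 7 = 3, so 3 days after Wednesday is Saturday.

Saturday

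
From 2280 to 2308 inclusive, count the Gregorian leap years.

Years divisible by 4 in [2280, 2308]: 2280, 2284, 2288, 2292, 2296, 2300, 2304, 2308.
Of these, 2300 is divisible by 100 but not 400, so not leap.
Leap years: 8 − 1 = 7.

7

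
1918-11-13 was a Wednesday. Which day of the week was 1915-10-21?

Thursday

Count forward from the earlier date (October 21, 1915) to the later (November 13, 1918):
October 21, 1915 → October 21, 1916: 366 days (1916 is a leap year).
October 21, 1916 → October 21, 1917: 365 days.
October 21, 1917 → October 21, 1918: 365 days.
October 1918: 31 − 21 = 10 days remain.
November 1–13, 1918: 13 days.
Residual: 23 days.
Total: 1119 days.
1119 mod 7 = 6, so 6 days before Wednesday is Thursday.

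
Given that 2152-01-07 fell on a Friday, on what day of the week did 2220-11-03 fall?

From January 7, 2152 to January 7, 2220: 68 years, of which 16 contain a Feb 29 — 52×365 + 16×366 = 24836 days.
(2200 is not a leap year (divisible by 100 but not 400).)
January 2220: 31 − 7 = 24 days remain.
Then 9 full months totalling 274 days.
November 1–3, 2220: 3 days.
Residual: 301 days.
Total: 25137 days.
25137 is a multiple of 7, so 2220-11-03 falls on the same weekday: Friday.

Friday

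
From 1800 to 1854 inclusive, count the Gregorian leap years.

13

Years divisible by 4: 1800, 1804, …, 1852 — 14 in all.
Of these, 1800 is divisible by 100 but not 400, so not leap.
Leap years: 14 − 1 = 13.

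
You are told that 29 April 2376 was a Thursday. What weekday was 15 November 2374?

Count forward from the earlier date (November 15, 2374) to the later (April 29, 2376):
November 2374: 30 − 15 = 15 days remain.
Then 16 full months totalling 487 days.
April 1–29, 2376: 29 days.
Total: 15 + 487 + 29 = 531 days.
531 mod 7 = 6, so 6 days before Thursday is Friday.

Friday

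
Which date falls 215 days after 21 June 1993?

22 January 1994

Count 215 days after June 21, 1993:
Day-of-year of June 21, 1993: 172.
Day-of-year of January 22, 1994: 22.
1993 has 365 days, so 365 − 172 = 193 days remain in 1993.
Total: 193 + 22 = 215 days.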